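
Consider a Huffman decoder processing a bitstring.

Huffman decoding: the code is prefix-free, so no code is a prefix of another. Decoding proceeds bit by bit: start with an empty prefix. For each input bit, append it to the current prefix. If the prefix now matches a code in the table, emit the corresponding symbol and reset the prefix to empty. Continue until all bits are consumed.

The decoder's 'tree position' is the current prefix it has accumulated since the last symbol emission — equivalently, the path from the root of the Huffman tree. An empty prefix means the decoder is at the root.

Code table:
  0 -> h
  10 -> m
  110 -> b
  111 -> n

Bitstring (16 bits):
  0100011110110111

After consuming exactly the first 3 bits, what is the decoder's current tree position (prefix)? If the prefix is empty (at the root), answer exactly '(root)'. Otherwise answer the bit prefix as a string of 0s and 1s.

Bit 0: prefix='0' -> emit 'h', reset
Bit 1: prefix='1' (no match yet)
Bit 2: prefix='10' -> emit 'm', reset

Answer: (root)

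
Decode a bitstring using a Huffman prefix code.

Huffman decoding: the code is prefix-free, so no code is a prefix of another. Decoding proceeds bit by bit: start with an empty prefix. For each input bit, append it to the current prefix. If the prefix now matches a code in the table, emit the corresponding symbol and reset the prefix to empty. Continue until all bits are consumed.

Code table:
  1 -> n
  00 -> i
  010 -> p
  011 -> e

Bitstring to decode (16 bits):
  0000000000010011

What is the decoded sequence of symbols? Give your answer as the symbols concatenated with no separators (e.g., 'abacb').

Answer: iiiiipe

Derivation:
Bit 0: prefix='0' (no match yet)
Bit 1: prefix='00' -> emit 'i', reset
Bit 2: prefix='0' (no match yet)
Bit 3: prefix='00' -> emit 'i', reset
Bit 4: prefix='0' (no match yet)
Bit 5: prefix='00' -> emit 'i', reset
Bit 6: prefix='0' (no match yet)
Bit 7: prefix='00' -> emit 'i', reset
Bit 8: prefix='0' (no match yet)
Bit 9: prefix='00' -> emit 'i', reset
Bit 10: prefix='0' (no match yet)
Bit 11: prefix='01' (no match yet)
Bit 12: prefix='010' -> emit 'p', reset
Bit 13: prefix='0' (no match yet)
Bit 14: prefix='01' (no match yet)
Bit 15: prefix='011' -> emit 'e', reset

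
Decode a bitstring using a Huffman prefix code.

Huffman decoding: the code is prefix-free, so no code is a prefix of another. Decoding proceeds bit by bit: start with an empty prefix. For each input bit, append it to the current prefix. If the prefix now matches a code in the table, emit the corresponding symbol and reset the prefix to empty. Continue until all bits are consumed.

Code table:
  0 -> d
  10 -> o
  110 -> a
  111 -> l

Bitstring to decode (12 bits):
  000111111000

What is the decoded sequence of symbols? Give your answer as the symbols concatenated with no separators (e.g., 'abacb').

Bit 0: prefix='0' -> emit 'd', reset
Bit 1: prefix='0' -> emit 'd', reset
Bit 2: prefix='0' -> emit 'd', reset
Bit 3: prefix='1' (no match yet)
Bit 4: prefix='11' (no match yet)
Bit 5: prefix='111' -> emit 'l', reset
Bit 6: prefix='1' (no match yet)
Bit 7: prefix='11' (no match yet)
Bit 8: prefix='111' -> emit 'l', reset
Bit 9: prefix='0' -> emit 'd', reset
Bit 10: prefix='0' -> emit 'd', reset
Bit 11: prefix='0' -> emit 'd', reset

Answer: dddllddd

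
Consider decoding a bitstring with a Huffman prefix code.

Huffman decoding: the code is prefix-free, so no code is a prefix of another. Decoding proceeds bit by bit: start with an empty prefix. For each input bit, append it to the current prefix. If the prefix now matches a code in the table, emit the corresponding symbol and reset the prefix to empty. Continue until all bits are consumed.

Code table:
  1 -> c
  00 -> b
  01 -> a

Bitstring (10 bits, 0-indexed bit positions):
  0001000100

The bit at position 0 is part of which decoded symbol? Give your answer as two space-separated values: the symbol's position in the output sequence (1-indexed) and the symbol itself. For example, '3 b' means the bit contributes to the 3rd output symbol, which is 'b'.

Bit 0: prefix='0' (no match yet)
Bit 1: prefix='00' -> emit 'b', reset
Bit 2: prefix='0' (no match yet)
Bit 3: prefix='01' -> emit 'a', reset
Bit 4: prefix='0' (no match yet)

Answer: 1 b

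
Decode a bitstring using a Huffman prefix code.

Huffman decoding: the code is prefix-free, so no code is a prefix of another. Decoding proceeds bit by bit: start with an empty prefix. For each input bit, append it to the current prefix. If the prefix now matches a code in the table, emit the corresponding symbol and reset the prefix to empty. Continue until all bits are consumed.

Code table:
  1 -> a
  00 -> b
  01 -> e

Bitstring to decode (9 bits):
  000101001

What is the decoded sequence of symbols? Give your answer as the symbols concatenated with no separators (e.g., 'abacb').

Answer: beeba

Derivation:
Bit 0: prefix='0' (no match yet)
Bit 1: prefix='00' -> emit 'b', reset
Bit 2: prefix='0' (no match yet)
Bit 3: prefix='01' -> emit 'e', reset
Bit 4: prefix='0' (no match yet)
Bit 5: prefix='01' -> emit 'e', reset
Bit 6: prefix='0' (no match yet)
Bit 7: prefix='00' -> emit 'b', reset
Bit 8: prefix='1' -> emit 'a', reset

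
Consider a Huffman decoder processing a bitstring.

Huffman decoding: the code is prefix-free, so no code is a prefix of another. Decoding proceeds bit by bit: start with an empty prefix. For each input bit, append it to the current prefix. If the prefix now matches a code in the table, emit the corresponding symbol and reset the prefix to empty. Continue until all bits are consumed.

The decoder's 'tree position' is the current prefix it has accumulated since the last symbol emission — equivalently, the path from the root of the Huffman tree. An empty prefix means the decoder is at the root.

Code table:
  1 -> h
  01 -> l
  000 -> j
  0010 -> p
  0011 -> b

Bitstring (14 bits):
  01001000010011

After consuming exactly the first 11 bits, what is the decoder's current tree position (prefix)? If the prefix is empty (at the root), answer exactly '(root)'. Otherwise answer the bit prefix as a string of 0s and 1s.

Bit 0: prefix='0' (no match yet)
Bit 1: prefix='01' -> emit 'l', reset
Bit 2: prefix='0' (no match yet)
Bit 3: prefix='00' (no match yet)
Bit 4: prefix='001' (no match yet)
Bit 5: prefix='0010' -> emit 'p', reset
Bit 6: prefix='0' (no match yet)
Bit 7: prefix='00' (no match yet)
Bit 8: prefix='000' -> emit 'j', reset
Bit 9: prefix='1' -> emit 'h', reset
Bit 10: prefix='0' (no match yet)

Answer: 0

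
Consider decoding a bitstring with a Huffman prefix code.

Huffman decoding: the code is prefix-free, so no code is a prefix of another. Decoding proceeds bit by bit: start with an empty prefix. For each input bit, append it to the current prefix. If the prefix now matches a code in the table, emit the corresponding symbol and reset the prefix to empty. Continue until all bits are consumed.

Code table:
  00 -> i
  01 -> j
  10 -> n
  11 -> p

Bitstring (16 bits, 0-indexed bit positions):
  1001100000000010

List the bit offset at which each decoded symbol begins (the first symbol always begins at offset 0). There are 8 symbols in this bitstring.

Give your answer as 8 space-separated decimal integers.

Bit 0: prefix='1' (no match yet)
Bit 1: prefix='10' -> emit 'n', reset
Bit 2: prefix='0' (no match yet)
Bit 3: prefix='01' -> emit 'j', reset
Bit 4: prefix='1' (no match yet)
Bit 5: prefix='10' -> emit 'n', reset
Bit 6: prefix='0' (no match yet)
Bit 7: prefix='00' -> emit 'i', reset
Bit 8: prefix='0' (no match yet)
Bit 9: prefix='00' -> emit 'i', reset
Bit 10: prefix='0' (no match yet)
Bit 11: prefix='00' -> emit 'i', reset
Bit 12: prefix='0' (no match yet)
Bit 13: prefix='00' -> emit 'i', reset
Bit 14: prefix='1' (no match yet)
Bit 15: prefix='10' -> emit 'n', reset

Answer: 0 2 4 6 8 10 12 14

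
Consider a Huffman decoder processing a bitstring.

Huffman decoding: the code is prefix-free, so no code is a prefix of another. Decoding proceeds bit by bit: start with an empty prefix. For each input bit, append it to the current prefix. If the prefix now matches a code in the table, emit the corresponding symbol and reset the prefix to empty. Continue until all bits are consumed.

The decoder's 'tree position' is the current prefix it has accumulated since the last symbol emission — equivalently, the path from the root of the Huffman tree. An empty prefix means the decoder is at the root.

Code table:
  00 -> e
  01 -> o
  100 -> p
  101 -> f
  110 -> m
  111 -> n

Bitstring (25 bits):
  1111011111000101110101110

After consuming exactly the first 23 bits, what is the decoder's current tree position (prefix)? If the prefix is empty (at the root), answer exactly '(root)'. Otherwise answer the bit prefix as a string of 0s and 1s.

Answer: 1

Derivation:
Bit 0: prefix='1' (no match yet)
Bit 1: prefix='11' (no match yet)
Bit 2: prefix='111' -> emit 'n', reset
Bit 3: prefix='1' (no match yet)
Bit 4: prefix='10' (no match yet)
Bit 5: prefix='101' -> emit 'f', reset
Bit 6: prefix='1' (no match yet)
Bit 7: prefix='11' (no match yet)
Bit 8: prefix='111' -> emit 'n', reset
Bit 9: prefix='1' (no match yet)
Bit 10: prefix='10' (no match yet)
Bit 11: prefix='100' -> emit 'p', reset
Bit 12: prefix='0' (no match yet)
Bit 13: prefix='01' -> emit 'o', reset
Bit 14: prefix='0' (no match yet)
Bit 15: prefix='01' -> emit 'o', reset
Bit 16: prefix='1' (no match yet)
Bit 17: prefix='11' (no match yet)
Bit 18: prefix='110' -> emit 'm', reset
Bit 19: prefix='1' (no match yet)
Bit 20: prefix='10' (no match yet)
Bit 21: prefix='101' -> emit 'f', reset
Bit 22: prefix='1' (no match yet)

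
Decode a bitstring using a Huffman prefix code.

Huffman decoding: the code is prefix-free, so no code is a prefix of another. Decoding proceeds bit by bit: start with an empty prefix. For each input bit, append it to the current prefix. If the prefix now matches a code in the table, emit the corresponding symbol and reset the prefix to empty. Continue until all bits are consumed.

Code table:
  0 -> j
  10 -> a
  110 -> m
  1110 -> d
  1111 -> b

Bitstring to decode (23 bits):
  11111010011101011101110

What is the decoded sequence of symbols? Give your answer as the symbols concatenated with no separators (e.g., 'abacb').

Answer: baajdadd

Derivation:
Bit 0: prefix='1' (no match yet)
Bit 1: prefix='11' (no match yet)
Bit 2: prefix='111' (no match yet)
Bit 3: prefix='1111' -> emit 'b', reset
Bit 4: prefix='1' (no match yet)
Bit 5: prefix='10' -> emit 'a', reset
Bit 6: prefix='1' (no match yet)
Bit 7: prefix='10' -> emit 'a', reset
Bit 8: prefix='0' -> emit 'j', reset
Bit 9: prefix='1' (no match yet)
Bit 10: prefix='11' (no match yet)
Bit 11: prefix='111' (no match yet)
Bit 12: prefix='1110' -> emit 'd', reset
Bit 13: prefix='1' (no match yet)
Bit 14: prefix='10' -> emit 'a', reset
Bit 15: prefix='1' (no match yet)
Bit 16: prefix='11' (no match yet)
Bit 17: prefix='111' (no match yet)
Bit 18: prefix='1110' -> emit 'd', reset
Bit 19: prefix='1' (no match yet)
Bit 20: prefix='11' (no match yet)
Bit 21: prefix='111' (no match yet)
Bit 22: prefix='1110' -> emit 'd', reset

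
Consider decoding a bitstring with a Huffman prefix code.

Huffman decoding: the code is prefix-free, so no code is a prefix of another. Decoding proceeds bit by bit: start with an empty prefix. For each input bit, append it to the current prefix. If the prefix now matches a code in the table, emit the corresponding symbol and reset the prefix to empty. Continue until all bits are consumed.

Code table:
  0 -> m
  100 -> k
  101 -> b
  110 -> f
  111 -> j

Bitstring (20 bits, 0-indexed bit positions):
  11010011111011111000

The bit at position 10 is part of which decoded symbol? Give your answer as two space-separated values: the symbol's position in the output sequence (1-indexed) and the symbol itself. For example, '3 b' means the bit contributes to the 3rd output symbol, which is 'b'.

Bit 0: prefix='1' (no match yet)
Bit 1: prefix='11' (no match yet)
Bit 2: prefix='110' -> emit 'f', reset
Bit 3: prefix='1' (no match yet)
Bit 4: prefix='10' (no match yet)
Bit 5: prefix='100' -> emit 'k', reset
Bit 6: prefix='1' (no match yet)
Bit 7: prefix='11' (no match yet)
Bit 8: prefix='111' -> emit 'j', reset
Bit 9: prefix='1' (no match yet)
Bit 10: prefix='11' (no match yet)
Bit 11: prefix='110' -> emit 'f', reset
Bit 12: prefix='1' (no match yet)
Bit 13: prefix='11' (no match yet)
Bit 14: prefix='111' -> emit 'j', reset

Answer: 4 f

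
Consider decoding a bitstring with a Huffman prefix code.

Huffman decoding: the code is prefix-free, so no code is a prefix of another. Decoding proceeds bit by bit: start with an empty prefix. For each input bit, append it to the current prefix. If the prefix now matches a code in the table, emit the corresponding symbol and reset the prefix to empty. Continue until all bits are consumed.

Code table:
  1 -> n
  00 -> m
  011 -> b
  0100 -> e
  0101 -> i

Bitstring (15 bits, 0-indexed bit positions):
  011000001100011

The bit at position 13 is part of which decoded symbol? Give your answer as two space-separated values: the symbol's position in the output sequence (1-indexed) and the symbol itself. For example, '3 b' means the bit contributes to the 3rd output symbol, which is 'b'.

Answer: 6 b

Derivation:
Bit 0: prefix='0' (no match yet)
Bit 1: prefix='01' (no match yet)
Bit 2: prefix='011' -> emit 'b', reset
Bit 3: prefix='0' (no match yet)
Bit 4: prefix='00' -> emit 'm', reset
Bit 5: prefix='0' (no match yet)
Bit 6: prefix='00' -> emit 'm', reset
Bit 7: prefix='0' (no match yet)
Bit 8: prefix='01' (no match yet)
Bit 9: prefix='011' -> emit 'b', reset
Bit 10: prefix='0' (no match yet)
Bit 11: prefix='00' -> emit 'm', reset
Bit 12: prefix='0' (no match yet)
Bit 13: prefix='01' (no match yet)
Bit 14: prefix='011' -> emit 'b', reset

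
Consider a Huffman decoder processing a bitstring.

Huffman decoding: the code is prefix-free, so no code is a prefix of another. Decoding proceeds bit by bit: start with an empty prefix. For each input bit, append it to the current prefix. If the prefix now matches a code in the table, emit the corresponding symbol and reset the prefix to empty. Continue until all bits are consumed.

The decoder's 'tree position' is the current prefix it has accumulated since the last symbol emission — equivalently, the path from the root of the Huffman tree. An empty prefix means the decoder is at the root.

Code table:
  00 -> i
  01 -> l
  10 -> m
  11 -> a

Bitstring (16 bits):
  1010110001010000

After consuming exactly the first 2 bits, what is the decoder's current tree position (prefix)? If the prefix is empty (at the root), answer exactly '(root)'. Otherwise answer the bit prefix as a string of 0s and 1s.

Answer: (root)

Derivation:
Bit 0: prefix='1' (no match yet)
Bit 1: prefix='10' -> emit 'm', reset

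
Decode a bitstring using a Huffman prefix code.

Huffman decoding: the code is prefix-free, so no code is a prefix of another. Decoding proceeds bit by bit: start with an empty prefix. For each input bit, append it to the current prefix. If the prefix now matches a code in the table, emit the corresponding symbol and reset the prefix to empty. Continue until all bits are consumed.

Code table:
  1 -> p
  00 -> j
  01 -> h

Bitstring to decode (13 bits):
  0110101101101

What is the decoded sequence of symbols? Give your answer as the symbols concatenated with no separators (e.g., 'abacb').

Answer: hphhphph

Derivation:
Bit 0: prefix='0' (no match yet)
Bit 1: prefix='01' -> emit 'h', reset
Bit 2: prefix='1' -> emit 'p', reset
Bit 3: prefix='0' (no match yet)
Bit 4: prefix='01' -> emit 'h', reset
Bit 5: prefix='0' (no match yet)
Bit 6: prefix='01' -> emit 'h', reset
Bit 7: prefix='1' -> emit 'p', reset
Bit 8: prefix='0' (no match yet)
Bit 9: prefix='01' -> emit 'h', reset
Bit 10: prefix='1' -> emit 'p', reset
Bit 11: prefix='0' (no match yet)
Bit 12: prefix='01' -> emit 'h', reset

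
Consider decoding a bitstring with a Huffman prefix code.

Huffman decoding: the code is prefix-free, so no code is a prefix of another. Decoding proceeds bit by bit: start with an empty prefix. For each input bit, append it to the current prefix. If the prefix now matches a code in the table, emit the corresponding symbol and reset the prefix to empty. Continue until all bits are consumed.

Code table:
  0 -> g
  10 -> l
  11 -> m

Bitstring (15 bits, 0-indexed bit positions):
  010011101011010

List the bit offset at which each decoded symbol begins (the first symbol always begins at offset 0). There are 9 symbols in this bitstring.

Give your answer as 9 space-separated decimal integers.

Answer: 0 1 3 4 6 8 10 12 13

Derivation:
Bit 0: prefix='0' -> emit 'g', reset
Bit 1: prefix='1' (no match yet)
Bit 2: prefix='10' -> emit 'l', reset
Bit 3: prefix='0' -> emit 'g', reset
Bit 4: prefix='1' (no match yet)
Bit 5: prefix='11' -> emit 'm', reset
Bit 6: prefix='1' (no match yet)
Bit 7: prefix='10' -> emit 'l', reset
Bit 8: prefix='1' (no match yet)
Bit 9: prefix='10' -> emit 'l', reset
Bit 10: prefix='1' (no match yet)
Bit 11: prefix='11' -> emit 'm', reset
Bit 12: prefix='0' -> emit 'g', reset
Bit 13: prefix='1' (no match yet)
Bit 14: prefix='10' -> emit 'l', reset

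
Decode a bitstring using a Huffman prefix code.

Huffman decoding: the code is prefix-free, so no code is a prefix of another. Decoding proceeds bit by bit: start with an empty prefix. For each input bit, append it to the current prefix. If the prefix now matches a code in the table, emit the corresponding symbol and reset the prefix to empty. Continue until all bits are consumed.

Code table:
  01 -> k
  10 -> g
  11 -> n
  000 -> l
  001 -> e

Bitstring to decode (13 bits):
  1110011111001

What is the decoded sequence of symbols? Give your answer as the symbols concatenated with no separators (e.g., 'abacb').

Bit 0: prefix='1' (no match yet)
Bit 1: prefix='11' -> emit 'n', reset
Bit 2: prefix='1' (no match yet)
Bit 3: prefix='10' -> emit 'g', reset
Bit 4: prefix='0' (no match yet)
Bit 5: prefix='01' -> emit 'k', reset
Bit 6: prefix='1' (no match yet)
Bit 7: prefix='11' -> emit 'n', reset
Bit 8: prefix='1' (no match yet)
Bit 9: prefix='11' -> emit 'n', reset
Bit 10: prefix='0' (no match yet)
Bit 11: prefix='00' (no match yet)
Bit 12: prefix='001' -> emit 'e', reset

Answer: ngknne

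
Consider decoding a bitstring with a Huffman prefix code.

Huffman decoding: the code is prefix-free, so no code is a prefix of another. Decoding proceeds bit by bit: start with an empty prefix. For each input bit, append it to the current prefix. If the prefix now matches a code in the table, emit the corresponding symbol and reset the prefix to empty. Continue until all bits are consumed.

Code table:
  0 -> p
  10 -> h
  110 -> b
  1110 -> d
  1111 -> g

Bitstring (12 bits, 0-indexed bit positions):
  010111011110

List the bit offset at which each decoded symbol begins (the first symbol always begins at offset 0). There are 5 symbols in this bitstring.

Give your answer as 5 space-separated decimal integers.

Answer: 0 1 3 7 11

Derivation:
Bit 0: prefix='0' -> emit 'p', reset
Bit 1: prefix='1' (no match yet)
Bit 2: prefix='10' -> emit 'h', reset
Bit 3: prefix='1' (no match yet)
Bit 4: prefix='11' (no match yet)
Bit 5: prefix='111' (no match yet)
Bit 6: prefix='1110' -> emit 'd', reset
Bit 7: prefix='1' (no match yet)
Bit 8: prefix='11' (no match yet)
Bit 9: prefix='111' (no match yet)
Bit 10: prefix='1111' -> emit 'g', reset
Bit 11: prefix='0' -> emit 'p', reset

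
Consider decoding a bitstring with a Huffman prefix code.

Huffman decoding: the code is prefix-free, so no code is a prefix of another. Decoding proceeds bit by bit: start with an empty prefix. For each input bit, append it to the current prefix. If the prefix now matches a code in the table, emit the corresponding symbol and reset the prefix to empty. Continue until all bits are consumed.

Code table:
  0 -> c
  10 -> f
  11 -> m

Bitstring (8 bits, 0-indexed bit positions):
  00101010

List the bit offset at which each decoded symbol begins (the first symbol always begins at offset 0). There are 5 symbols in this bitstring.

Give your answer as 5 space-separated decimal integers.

Answer: 0 1 2 4 6

Derivation:
Bit 0: prefix='0' -> emit 'c', reset
Bit 1: prefix='0' -> emit 'c', reset
Bit 2: prefix='1' (no match yet)
Bit 3: prefix='10' -> emit 'f', reset
Bit 4: prefix='1' (no match yet)
Bit 5: prefix='10' -> emit 'f', reset
Bit 6: prefix='1' (no match yet)
Bit 7: prefix='10' -> emit 'f', reset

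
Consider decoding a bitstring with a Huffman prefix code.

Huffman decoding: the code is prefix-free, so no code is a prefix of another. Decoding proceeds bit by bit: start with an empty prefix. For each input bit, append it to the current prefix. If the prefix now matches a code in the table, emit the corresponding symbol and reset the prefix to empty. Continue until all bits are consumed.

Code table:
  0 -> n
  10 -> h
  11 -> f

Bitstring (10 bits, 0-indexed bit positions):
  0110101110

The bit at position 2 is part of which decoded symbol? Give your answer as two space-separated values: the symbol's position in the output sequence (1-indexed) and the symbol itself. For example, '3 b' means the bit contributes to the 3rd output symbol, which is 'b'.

Answer: 2 f

Derivation:
Bit 0: prefix='0' -> emit 'n', reset
Bit 1: prefix='1' (no match yet)
Bit 2: prefix='11' -> emit 'f', reset
Bit 3: prefix='0' -> emit 'n', reset
Bit 4: prefix='1' (no match yet)
Bit 5: prefix='10' -> emit 'h', reset
Bit 6: prefix='1' (no match yet)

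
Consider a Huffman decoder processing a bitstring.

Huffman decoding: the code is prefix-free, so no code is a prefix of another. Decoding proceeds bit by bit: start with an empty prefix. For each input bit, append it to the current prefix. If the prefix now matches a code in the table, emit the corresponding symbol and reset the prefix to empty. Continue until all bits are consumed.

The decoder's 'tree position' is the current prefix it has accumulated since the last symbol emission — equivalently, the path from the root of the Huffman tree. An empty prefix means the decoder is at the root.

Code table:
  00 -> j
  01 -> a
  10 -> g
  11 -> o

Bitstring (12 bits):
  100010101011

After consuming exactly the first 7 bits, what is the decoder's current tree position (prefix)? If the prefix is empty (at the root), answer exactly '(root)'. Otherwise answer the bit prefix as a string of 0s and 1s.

Answer: 1

Derivation:
Bit 0: prefix='1' (no match yet)
Bit 1: prefix='10' -> emit 'g', reset
Bit 2: prefix='0' (no match yet)
Bit 3: prefix='00' -> emit 'j', reset
Bit 4: prefix='1' (no match yet)
Bit 5: prefix='10' -> emit 'g', reset
Bit 6: prefix='1' (no match yet)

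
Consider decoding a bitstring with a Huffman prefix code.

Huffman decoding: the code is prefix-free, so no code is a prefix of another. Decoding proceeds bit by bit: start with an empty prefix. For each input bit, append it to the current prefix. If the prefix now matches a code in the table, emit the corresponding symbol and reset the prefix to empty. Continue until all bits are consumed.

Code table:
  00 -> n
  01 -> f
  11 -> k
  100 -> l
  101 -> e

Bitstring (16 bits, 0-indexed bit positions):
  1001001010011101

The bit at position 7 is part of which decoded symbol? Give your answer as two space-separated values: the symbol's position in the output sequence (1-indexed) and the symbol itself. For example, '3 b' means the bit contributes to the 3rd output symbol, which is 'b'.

Answer: 3 e

Derivation:
Bit 0: prefix='1' (no match yet)
Bit 1: prefix='10' (no match yet)
Bit 2: prefix='100' -> emit 'l', reset
Bit 3: prefix='1' (no match yet)
Bit 4: prefix='10' (no match yet)
Bit 5: prefix='100' -> emit 'l', reset
Bit 6: prefix='1' (no match yet)
Bit 7: prefix='10' (no match yet)
Bit 8: prefix='101' -> emit 'e', reset
Bit 9: prefix='0' (no match yet)
Bit 10: prefix='00' -> emit 'n', reset
Bit 11: prefix='1' (no match yet)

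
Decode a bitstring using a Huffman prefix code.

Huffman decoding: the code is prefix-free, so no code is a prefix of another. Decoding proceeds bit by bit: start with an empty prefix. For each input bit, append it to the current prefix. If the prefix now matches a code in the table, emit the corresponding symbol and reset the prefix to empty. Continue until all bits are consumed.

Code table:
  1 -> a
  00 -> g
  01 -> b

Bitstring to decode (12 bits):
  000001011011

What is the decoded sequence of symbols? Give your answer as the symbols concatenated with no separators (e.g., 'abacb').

Answer: ggbbaba

Derivation:
Bit 0: prefix='0' (no match yet)
Bit 1: prefix='00' -> emit 'g', reset
Bit 2: prefix='0' (no match yet)
Bit 3: prefix='00' -> emit 'g', reset
Bit 4: prefix='0' (no match yet)
Bit 5: prefix='01' -> emit 'b', reset
Bit 6: prefix='0' (no match yet)
Bit 7: prefix='01' -> emit 'b', reset
Bit 8: prefix='1' -> emit 'a', reset
Bit 9: prefix='0' (no match yet)
Bit 10: prefix='01' -> emit 'b', reset
Bit 11: prefix='1' -> emit 'a', reset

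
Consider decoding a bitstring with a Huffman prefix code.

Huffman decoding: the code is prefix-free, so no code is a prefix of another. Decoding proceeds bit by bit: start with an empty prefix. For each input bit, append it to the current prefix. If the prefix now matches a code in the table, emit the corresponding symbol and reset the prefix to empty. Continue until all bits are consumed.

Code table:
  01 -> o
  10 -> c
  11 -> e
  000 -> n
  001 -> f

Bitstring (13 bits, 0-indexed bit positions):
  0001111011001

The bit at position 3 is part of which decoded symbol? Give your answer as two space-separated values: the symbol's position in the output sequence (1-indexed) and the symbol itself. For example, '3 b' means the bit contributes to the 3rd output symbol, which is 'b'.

Bit 0: prefix='0' (no match yet)
Bit 1: prefix='00' (no match yet)
Bit 2: prefix='000' -> emit 'n', reset
Bit 3: prefix='1' (no match yet)
Bit 4: prefix='11' -> emit 'e', reset
Bit 5: prefix='1' (no match yet)
Bit 6: prefix='11' -> emit 'e', reset
Bit 7: prefix='0' (no match yet)

Answer: 2 e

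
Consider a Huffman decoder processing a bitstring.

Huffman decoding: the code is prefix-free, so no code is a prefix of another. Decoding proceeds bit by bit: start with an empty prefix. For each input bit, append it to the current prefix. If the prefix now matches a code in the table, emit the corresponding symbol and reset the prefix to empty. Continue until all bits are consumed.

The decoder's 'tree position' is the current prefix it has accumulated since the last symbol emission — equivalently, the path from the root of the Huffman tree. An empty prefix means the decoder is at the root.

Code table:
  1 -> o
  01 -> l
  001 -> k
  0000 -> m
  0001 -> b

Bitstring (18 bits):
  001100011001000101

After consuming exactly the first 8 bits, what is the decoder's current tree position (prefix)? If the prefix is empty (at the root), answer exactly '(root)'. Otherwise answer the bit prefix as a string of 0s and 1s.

Bit 0: prefix='0' (no match yet)
Bit 1: prefix='00' (no match yet)
Bit 2: prefix='001' -> emit 'k', reset
Bit 3: prefix='1' -> emit 'o', reset
Bit 4: prefix='0' (no match yet)
Bit 5: prefix='00' (no match yet)
Bit 6: prefix='000' (no match yet)
Bit 7: prefix='0001' -> emit 'b', reset

Answer: (root)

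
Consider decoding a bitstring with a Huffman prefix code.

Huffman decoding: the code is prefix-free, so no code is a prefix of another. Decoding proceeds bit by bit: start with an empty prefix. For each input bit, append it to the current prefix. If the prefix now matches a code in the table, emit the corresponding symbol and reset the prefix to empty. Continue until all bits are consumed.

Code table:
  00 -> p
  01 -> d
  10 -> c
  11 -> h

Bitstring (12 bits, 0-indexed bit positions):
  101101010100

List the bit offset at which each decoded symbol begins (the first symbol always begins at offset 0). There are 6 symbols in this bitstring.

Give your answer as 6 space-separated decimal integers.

Bit 0: prefix='1' (no match yet)
Bit 1: prefix='10' -> emit 'c', reset
Bit 2: prefix='1' (no match yet)
Bit 3: prefix='11' -> emit 'h', reset
Bit 4: prefix='0' (no match yet)
Bit 5: prefix='01' -> emit 'd', reset
Bit 6: prefix='0' (no match yet)
Bit 7: prefix='01' -> emit 'd', reset
Bit 8: prefix='0' (no match yet)
Bit 9: prefix='01' -> emit 'd', reset
Bit 10: prefix='0' (no match yet)
Bit 11: prefix='00' -> emit 'p', reset

Answer: 0 2 4 6 8 10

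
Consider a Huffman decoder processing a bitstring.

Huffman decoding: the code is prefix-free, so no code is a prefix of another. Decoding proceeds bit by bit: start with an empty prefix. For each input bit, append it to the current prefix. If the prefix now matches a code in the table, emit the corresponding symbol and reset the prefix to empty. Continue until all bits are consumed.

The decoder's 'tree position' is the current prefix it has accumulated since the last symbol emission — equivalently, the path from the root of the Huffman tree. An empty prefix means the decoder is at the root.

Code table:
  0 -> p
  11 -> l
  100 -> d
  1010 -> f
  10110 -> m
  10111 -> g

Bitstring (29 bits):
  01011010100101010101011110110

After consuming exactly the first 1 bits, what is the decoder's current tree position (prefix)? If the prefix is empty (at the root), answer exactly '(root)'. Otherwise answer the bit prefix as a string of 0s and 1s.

Bit 0: prefix='0' -> emit 'p', reset

Answer: (root)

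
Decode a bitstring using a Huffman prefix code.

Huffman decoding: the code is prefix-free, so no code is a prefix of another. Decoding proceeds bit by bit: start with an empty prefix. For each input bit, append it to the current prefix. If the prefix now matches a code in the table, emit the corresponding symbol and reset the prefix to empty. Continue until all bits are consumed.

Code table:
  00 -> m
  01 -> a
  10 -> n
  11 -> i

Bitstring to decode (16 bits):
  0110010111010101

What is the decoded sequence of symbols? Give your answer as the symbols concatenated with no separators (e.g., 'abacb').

Answer: anaaiaaa

Derivation:
Bit 0: prefix='0' (no match yet)
Bit 1: prefix='01' -> emit 'a', reset
Bit 2: prefix='1' (no match yet)
Bit 3: prefix='10' -> emit 'n', reset
Bit 4: prefix='0' (no match yet)
Bit 5: prefix='01' -> emit 'a', reset
Bit 6: prefix='0' (no match yet)
Bit 7: prefix='01' -> emit 'a', reset
Bit 8: prefix='1' (no match yet)
Bit 9: prefix='11' -> emit 'i', reset
Bit 10: prefix='0' (no match yet)
Bit 11: prefix='01' -> emit 'a', reset
Bit 12: prefix='0' (no match yet)
Bit 13: prefix='01' -> emit 'a', reset
Bit 14: prefix='0' (no match yet)
Bit 15: prefix='01' -> emit 'a', reset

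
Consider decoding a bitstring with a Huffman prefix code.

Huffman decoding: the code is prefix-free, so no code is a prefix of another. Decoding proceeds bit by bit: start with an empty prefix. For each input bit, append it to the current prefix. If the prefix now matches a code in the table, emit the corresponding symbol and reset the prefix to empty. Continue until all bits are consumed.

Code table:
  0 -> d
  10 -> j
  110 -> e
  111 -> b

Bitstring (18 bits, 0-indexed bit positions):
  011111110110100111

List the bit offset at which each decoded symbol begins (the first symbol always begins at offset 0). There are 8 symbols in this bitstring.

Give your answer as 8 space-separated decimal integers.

Bit 0: prefix='0' -> emit 'd', reset
Bit 1: prefix='1' (no match yet)
Bit 2: prefix='11' (no match yet)
Bit 3: prefix='111' -> emit 'b', reset
Bit 4: prefix='1' (no match yet)
Bit 5: prefix='11' (no match yet)
Bit 6: prefix='111' -> emit 'b', reset
Bit 7: prefix='1' (no match yet)
Bit 8: prefix='10' -> emit 'j', reset
Bit 9: prefix='1' (no match yet)
Bit 10: prefix='11' (no match yet)
Bit 11: prefix='110' -> emit 'e', reset
Bit 12: prefix='1' (no match yet)
Bit 13: prefix='10' -> emit 'j', reset
Bit 14: prefix='0' -> emit 'd', reset
Bit 15: prefix='1' (no match yet)
Bit 16: prefix='11' (no match yet)
Bit 17: prefix='111' -> emit 'b', reset

Answer: 0 1 4 7 9 12 14 15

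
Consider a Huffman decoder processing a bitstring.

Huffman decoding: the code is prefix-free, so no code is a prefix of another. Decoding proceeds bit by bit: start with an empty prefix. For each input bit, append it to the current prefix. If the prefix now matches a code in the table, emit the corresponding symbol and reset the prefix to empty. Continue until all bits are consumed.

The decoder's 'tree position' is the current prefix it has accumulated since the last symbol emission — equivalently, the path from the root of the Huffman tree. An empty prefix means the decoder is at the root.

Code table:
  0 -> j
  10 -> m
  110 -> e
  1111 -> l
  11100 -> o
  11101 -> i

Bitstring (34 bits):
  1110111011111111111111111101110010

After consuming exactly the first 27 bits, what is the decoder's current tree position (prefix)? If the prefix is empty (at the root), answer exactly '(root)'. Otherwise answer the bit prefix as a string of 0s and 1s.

Answer: (root)

Derivation:
Bit 0: prefix='1' (no match yet)
Bit 1: prefix='11' (no match yet)
Bit 2: prefix='111' (no match yet)
Bit 3: prefix='1110' (no match yet)
Bit 4: prefix='11101' -> emit 'i', reset
Bit 5: prefix='1' (no match yet)
Bit 6: prefix='11' (no match yet)
Bit 7: prefix='110' -> emit 'e', reset
Bit 8: prefix='1' (no match yet)
Bit 9: prefix='11' (no match yet)
Bit 10: prefix='111' (no match yet)
Bit 11: prefix='1111' -> emit 'l', reset
Bit 12: prefix='1' (no match yet)
Bit 13: prefix='11' (no match yet)
Bit 14: prefix='111' (no match yet)
Bit 15: prefix='1111' -> emit 'l', reset
Bit 16: prefix='1' (no match yet)
Bit 17: prefix='11' (no match yet)
Bit 18: prefix='111' (no match yet)
Bit 19: prefix='1111' -> emit 'l', reset
Bit 20: prefix='1' (no match yet)
Bit 21: prefix='11' (no match yet)
Bit 22: prefix='111' (no match yet)
Bit 23: prefix='1111' -> emit 'l', reset
Bit 24: prefix='1' (no match yet)
Bit 25: prefix='11' (no match yet)
Bit 26: prefix='110' -> emit 'e', reset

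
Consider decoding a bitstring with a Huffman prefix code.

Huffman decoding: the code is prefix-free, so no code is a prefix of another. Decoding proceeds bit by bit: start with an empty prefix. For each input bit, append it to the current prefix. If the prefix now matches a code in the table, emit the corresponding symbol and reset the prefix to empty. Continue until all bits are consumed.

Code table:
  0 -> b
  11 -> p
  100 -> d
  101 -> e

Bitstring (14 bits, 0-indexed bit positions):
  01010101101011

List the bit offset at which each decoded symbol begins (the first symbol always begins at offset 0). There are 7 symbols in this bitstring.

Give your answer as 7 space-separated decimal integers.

Answer: 0 1 4 5 8 11 12

Derivation:
Bit 0: prefix='0' -> emit 'b', reset
Bit 1: prefix='1' (no match yet)
Bit 2: prefix='10' (no match yet)
Bit 3: prefix='101' -> emit 'e', reset
Bit 4: prefix='0' -> emit 'b', reset
Bit 5: prefix='1' (no match yet)
Bit 6: prefix='10' (no match yet)
Bit 7: prefix='101' -> emit 'e', reset
Bit 8: prefix='1' (no match yet)
Bit 9: prefix='10' (no match yet)
Bit 10: prefix='101' -> emit 'e', reset
Bit 11: prefix='0' -> emit 'b', reset
Bit 12: prefix='1' (no match yet)
Bit 13: prefix='11' -> emit 'p', reset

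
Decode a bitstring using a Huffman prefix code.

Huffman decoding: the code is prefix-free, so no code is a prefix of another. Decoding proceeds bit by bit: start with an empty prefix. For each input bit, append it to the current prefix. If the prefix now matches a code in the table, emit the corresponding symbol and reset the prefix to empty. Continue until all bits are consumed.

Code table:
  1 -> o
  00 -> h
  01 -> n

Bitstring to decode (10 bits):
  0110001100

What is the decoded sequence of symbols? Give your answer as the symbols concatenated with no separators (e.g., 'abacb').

Bit 0: prefix='0' (no match yet)
Bit 1: prefix='01' -> emit 'n', reset
Bit 2: prefix='1' -> emit 'o', reset
Bit 3: prefix='0' (no match yet)
Bit 4: prefix='00' -> emit 'h', reset
Bit 5: prefix='0' (no match yet)
Bit 6: prefix='01' -> emit 'n', reset
Bit 7: prefix='1' -> emit 'o', reset
Bit 8: prefix='0' (no match yet)
Bit 9: prefix='00' -> emit 'h', reset

Answer: nohnoh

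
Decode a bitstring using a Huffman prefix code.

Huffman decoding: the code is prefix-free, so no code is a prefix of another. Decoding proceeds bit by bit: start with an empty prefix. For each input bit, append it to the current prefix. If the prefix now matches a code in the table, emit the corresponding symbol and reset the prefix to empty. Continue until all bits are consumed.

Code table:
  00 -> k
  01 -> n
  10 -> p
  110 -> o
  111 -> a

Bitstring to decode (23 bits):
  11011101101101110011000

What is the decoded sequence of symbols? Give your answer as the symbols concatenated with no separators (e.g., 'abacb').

Answer: oanpoakok

Derivation:
Bit 0: prefix='1' (no match yet)
Bit 1: prefix='11' (no match yet)
Bit 2: prefix='110' -> emit 'o', reset
Bit 3: prefix='1' (no match yet)
Bit 4: prefix='11' (no match yet)
Bit 5: prefix='111' -> emit 'a', reset
Bit 6: prefix='0' (no match yet)
Bit 7: prefix='01' -> emit 'n', reset
Bit 8: prefix='1' (no match yet)
Bit 9: prefix='10' -> emit 'p', reset
Bit 10: prefix='1' (no match yet)
Bit 11: prefix='11' (no match yet)
Bit 12: prefix='110' -> emit 'o', reset
Bit 13: prefix='1' (no match yet)
Bit 14: prefix='11' (no match yet)
Bit 15: prefix='111' -> emit 'a', reset
Bit 16: prefix='0' (no match yet)
Bit 17: prefix='00' -> emit 'k', reset
Bit 18: prefix='1' (no match yet)
Bit 19: prefix='11' (no match yet)
Bit 20: prefix='110' -> emit 'o', reset
Bit 21: prefix='0' (no match yet)
Bit 22: prefix='00' -> emit 'k', reset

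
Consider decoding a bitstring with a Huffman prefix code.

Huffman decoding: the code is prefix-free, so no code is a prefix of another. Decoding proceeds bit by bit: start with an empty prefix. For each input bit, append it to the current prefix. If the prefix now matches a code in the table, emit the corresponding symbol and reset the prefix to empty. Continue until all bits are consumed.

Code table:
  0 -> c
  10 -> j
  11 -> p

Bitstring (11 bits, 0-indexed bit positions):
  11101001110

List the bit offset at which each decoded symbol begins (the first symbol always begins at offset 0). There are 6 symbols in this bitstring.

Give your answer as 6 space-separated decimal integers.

Bit 0: prefix='1' (no match yet)
Bit 1: prefix='11' -> emit 'p', reset
Bit 2: prefix='1' (no match yet)
Bit 3: prefix='10' -> emit 'j', reset
Bit 4: prefix='1' (no match yet)
Bit 5: prefix='10' -> emit 'j', reset
Bit 6: prefix='0' -> emit 'c', reset
Bit 7: prefix='1' (no match yet)
Bit 8: prefix='11' -> emit 'p', reset
Bit 9: prefix='1' (no match yet)
Bit 10: prefix='10' -> emit 'j', reset

Answer: 0 2 4 6 7 9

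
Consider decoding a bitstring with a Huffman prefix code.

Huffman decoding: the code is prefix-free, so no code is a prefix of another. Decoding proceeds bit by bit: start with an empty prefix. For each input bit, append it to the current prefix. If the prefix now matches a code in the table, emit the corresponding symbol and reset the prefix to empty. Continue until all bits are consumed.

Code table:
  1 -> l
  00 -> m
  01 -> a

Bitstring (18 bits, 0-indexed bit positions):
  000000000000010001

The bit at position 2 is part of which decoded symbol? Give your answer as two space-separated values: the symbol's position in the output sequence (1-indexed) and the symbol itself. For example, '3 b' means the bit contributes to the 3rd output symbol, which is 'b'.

Answer: 2 m

Derivation:
Bit 0: prefix='0' (no match yet)
Bit 1: prefix='00' -> emit 'm', reset
Bit 2: prefix='0' (no match yet)
Bit 3: prefix='00' -> emit 'm', reset
Bit 4: prefix='0' (no match yet)
Bit 5: prefix='00' -> emit 'm', reset
Bit 6: prefix='0' (no match yet)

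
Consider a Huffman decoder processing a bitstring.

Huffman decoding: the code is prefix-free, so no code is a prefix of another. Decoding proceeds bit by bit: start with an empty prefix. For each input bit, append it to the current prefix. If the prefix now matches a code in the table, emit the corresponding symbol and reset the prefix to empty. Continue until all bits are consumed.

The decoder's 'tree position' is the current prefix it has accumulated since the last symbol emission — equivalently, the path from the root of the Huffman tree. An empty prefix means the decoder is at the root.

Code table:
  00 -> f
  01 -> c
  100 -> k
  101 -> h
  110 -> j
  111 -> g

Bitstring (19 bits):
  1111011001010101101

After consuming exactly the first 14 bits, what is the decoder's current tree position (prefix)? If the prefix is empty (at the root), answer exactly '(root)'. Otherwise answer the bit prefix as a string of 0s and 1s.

Bit 0: prefix='1' (no match yet)
Bit 1: prefix='11' (no match yet)
Bit 2: prefix='111' -> emit 'g', reset
Bit 3: prefix='1' (no match yet)
Bit 4: prefix='10' (no match yet)
Bit 5: prefix='101' -> emit 'h', reset
Bit 6: prefix='1' (no match yet)
Bit 7: prefix='10' (no match yet)
Bit 8: prefix='100' -> emit 'k', reset
Bit 9: prefix='1' (no match yet)
Bit 10: prefix='10' (no match yet)
Bit 11: prefix='101' -> emit 'h', reset
Bit 12: prefix='0' (no match yet)
Bit 13: prefix='01' -> emit 'c', reset

Answer: (root)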